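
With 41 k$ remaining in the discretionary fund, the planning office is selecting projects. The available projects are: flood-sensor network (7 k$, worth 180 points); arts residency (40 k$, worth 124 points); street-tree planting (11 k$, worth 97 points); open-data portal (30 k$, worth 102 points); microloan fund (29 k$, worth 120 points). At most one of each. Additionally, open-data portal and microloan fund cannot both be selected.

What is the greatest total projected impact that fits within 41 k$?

300

Ranking by ratio (projected impact/k$): flood-sensor network 25.71, street-tree planting 8.82, microloan fund 4.14.
The ratio heuristic lands on flood-sensor network + street-tree planting (277) but leaves 23 k$ idle.
Dropping street-tree planting frees 11 k$; slotting in microloan fund (29 k$) lifts the total to 300 at 36 k$.
The closest alternative, flood-sensor network + open-data portal, reaches only 282.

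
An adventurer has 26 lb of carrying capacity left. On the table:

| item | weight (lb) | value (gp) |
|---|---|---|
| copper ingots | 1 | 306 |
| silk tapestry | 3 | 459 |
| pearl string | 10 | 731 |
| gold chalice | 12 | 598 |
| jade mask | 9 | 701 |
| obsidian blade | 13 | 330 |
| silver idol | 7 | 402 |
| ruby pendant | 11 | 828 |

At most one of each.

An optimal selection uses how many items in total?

The maximum value within 26 lb is 2324.
copper ingots + silk tapestry + pearl string + ruby pendant hits 2324 at 25 lb.
Every optimal selection uses 4 items.

4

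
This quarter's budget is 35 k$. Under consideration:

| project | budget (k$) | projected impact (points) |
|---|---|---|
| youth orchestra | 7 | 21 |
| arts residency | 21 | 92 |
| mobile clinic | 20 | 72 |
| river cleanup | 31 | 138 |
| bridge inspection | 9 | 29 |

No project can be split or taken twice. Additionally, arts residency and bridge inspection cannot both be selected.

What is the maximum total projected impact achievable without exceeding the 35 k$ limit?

By projected impact per k$: river cleanup 4.45, arts residency 4.38, mobile clinic 3.60 lead.
Taking river cleanup: 31 k$ used, 138 in projected impact.
Next best is youth orchestra + arts residency at 113 (28 k$) — short by 25.

138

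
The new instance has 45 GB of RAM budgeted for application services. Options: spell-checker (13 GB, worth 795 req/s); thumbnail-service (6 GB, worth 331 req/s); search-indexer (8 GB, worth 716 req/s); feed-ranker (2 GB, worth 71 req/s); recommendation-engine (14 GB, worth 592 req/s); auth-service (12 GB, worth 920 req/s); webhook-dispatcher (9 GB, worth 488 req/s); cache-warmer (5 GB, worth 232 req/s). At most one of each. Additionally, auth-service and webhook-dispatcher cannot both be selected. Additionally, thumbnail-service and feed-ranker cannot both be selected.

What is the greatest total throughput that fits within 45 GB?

Density check — search-indexer 89.50, auth-service 76.67, spell-checker 61.15, thumbnail-service 55.17 are the best per GB.
Best packing: spell-checker + thumbnail-service + search-indexer + auth-service + cache-warmer — 44 GB, 2994 total.
Runner-up thumbnail-service + search-indexer + recommendation-engine + auth-service + cache-warmer tops out at 2791.

2994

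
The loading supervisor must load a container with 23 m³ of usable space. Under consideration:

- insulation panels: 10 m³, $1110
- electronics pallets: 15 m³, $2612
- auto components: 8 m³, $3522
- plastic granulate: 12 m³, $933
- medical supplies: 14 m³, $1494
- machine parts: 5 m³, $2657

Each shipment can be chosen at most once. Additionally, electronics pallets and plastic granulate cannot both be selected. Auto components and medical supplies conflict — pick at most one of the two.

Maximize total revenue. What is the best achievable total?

7289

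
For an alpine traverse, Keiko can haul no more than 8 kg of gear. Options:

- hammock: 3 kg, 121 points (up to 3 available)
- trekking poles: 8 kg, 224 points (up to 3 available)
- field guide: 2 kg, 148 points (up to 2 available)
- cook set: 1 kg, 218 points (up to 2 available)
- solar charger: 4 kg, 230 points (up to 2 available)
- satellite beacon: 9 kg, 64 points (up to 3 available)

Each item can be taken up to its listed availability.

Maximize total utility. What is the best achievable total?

A density-first pass picks 2×field guide + 2×cook set — 732 at 6 kg.
Dropping field guide frees 2 kg; slotting in solar charger (4 kg) lifts the total to 814 at 8 kg.
Nothing else within 8 kg beats 814.

814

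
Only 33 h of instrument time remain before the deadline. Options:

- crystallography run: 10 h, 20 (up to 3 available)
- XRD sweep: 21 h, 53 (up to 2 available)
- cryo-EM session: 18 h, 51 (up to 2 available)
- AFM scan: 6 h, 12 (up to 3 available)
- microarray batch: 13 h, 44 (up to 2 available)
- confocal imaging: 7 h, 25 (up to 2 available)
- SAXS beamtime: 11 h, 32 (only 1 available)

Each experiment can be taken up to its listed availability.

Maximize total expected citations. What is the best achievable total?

Density check — confocal imaging 3.57, microarray batch 3.38, SAXS beamtime 2.91, cryo-EM session 2.83 are the best per h.
A density-first pass picks AFM scan + microarray batch + 2×confocal imaging — 106 at 33 h.
Dropping AFM scan and confocal imaging frees 13 h; slotting in microarray batch (13 h) lifts the total to 113 at 33 h.
That's the maximum — no swap from here does better than 113.

113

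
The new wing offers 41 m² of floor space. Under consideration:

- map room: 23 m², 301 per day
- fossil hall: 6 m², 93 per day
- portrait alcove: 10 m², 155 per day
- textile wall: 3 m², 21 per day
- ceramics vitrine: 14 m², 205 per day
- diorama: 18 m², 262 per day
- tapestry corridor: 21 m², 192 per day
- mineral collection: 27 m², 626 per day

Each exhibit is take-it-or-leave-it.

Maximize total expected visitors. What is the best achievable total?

831

Density check — mineral collection 23.19, fossil hall 15.50, portrait alcove 15.50, ceramics vitrine 14.64 are the best per m².
Greedy by ratio would take fossil hall + textile wall + mineral collection: 36 m² used, total 740.
Replace fossil hall and textile wall with ceramics vitrine: the trade gains 91 net, giving 831 at 41 m².
Every other selection either busts 41 m² or fails to beat 831.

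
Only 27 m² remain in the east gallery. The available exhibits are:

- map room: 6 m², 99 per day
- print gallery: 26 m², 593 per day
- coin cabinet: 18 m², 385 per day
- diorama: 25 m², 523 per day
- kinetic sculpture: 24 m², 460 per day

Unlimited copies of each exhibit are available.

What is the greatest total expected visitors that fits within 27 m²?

593

Density check — print gallery 22.81, coin cabinet 21.39, diorama 20.92 are the best per m².
Best packing: print gallery — 26 m², 593 total.
Nothing else within 27 m² beats 593.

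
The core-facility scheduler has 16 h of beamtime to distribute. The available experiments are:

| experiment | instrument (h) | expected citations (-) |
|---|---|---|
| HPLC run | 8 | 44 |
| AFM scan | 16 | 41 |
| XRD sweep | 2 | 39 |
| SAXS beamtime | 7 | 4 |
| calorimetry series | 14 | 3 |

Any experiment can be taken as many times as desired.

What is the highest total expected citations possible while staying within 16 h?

312

8×XRD sweep uses 16 of the 16 h and totals 312.
No other feasible combination exceeds 312.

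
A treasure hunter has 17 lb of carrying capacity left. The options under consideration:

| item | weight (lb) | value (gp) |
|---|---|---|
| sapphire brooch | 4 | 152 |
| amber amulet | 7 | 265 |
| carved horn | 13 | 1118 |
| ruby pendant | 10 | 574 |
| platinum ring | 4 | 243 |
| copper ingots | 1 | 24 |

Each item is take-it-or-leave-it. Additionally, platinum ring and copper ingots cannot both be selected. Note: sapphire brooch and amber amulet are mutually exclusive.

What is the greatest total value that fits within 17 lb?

1361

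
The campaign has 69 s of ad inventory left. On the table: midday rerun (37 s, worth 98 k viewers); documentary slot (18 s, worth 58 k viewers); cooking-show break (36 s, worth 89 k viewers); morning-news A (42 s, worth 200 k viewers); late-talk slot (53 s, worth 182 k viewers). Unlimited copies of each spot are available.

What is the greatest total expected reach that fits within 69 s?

258

Density check — morning-news A 4.76, late-talk slot 3.43, documentary slot 3.22, midday rerun 2.65 are the best per s.
The ratio ordering already packs tightly: documentary slot + morning-news A, 60 s, 258.
The spare 9 s is too small for any remaining spot, and no exchange beats 258.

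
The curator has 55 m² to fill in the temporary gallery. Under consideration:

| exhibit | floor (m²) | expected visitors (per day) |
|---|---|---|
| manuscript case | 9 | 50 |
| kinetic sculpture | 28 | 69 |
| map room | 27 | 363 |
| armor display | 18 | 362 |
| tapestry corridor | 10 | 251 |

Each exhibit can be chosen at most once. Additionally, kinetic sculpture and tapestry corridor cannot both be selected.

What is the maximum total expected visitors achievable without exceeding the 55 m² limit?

976

Map room + armor display + tapestry corridor uses 55 of the 55 m² and totals 976.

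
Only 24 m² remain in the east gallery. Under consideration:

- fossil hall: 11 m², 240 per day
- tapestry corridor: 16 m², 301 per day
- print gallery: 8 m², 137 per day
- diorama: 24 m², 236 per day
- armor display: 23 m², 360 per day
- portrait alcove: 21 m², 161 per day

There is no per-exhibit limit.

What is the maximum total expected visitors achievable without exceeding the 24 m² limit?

480

Taking 2×fossil hall: 22 m² used, 480 in expected visitors.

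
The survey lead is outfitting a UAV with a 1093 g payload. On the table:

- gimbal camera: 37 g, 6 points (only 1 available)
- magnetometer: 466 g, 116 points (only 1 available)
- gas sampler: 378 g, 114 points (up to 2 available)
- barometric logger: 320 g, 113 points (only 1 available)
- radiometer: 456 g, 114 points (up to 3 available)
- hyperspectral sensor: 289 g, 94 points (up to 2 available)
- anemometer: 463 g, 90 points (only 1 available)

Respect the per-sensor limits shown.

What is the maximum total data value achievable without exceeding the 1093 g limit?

341

Density check — barometric logger 0.35, hyperspectral sensor 0.33, gas sampler 0.30, radiometer 0.25 are the best per g.
Greedy by ratio would take gimbal camera + barometric logger + 2×hyperspectral sensor: 935 g used, total 307.
The 615 g tied up in gimbal camera and 2×hyperspectral sensor is better spent on 2×gas sampler — total rises to 341 (1076 g).
Nothing else within 1093 g beats 341.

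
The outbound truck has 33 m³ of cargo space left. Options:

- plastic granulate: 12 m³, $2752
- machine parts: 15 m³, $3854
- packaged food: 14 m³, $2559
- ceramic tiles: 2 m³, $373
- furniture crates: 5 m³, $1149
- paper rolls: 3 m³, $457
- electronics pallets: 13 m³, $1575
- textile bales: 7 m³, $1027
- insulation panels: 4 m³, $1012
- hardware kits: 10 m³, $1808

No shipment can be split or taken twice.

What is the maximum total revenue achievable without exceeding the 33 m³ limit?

Filling by ratio: machine parts + ceramic tiles + furniture crates + paper rolls + insulation panels for 6845, with 4 m³ left unused.
The 8 m³ tied up in furniture crates and paper rolls is better spent on plastic granulate — total rises to 7991 (33 m³).
Every other selection either busts 33 m³ or fails to beat 7991.

7991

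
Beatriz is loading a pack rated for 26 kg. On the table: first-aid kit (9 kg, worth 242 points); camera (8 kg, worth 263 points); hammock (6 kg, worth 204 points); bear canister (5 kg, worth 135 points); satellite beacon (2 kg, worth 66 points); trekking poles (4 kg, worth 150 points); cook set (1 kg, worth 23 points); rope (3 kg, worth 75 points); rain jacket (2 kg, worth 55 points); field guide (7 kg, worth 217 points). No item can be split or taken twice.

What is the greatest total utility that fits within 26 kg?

857

Taking the top-ratio items first gives camera + hammock + satellite beacon + trekking poles + cook set + rope + rain jacket for 836 (26 kg).
The 7 kg tied up in satellite beacon and rope and rain jacket is better spent on field guide — total rises to 857 (26 kg).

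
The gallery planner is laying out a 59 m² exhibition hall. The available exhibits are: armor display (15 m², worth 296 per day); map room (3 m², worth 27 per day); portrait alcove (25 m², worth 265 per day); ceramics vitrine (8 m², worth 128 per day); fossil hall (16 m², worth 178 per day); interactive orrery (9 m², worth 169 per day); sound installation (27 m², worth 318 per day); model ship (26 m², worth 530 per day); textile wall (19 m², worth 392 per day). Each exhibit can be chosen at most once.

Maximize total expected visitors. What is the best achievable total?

1123

The ratio heuristic lands on map room + interactive orrery + model ship + textile wall (1118) but leaves 2 m² idle.
Replace map room and textile wall with armor display + ceramics vitrine: the trade gains 5 net, giving 1123 at 58 m².
No other feasible combination exceeds 1123.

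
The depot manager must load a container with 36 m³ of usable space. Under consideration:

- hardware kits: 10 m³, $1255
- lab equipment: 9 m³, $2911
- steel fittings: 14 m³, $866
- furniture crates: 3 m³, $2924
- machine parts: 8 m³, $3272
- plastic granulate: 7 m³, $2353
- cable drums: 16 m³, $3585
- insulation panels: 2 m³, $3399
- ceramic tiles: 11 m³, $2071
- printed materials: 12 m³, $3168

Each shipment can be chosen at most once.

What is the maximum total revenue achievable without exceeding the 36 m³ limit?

15674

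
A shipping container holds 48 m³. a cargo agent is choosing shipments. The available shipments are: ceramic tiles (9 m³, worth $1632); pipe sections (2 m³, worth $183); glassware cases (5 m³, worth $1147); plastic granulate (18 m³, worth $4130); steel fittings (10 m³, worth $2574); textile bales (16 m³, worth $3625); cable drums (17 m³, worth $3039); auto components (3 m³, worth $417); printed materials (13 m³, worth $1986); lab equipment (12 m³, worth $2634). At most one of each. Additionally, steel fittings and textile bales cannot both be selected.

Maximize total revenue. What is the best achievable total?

10902

Ranking by ratio (revenue/m³): steel fittings 257.40, plastic granulate 229.44, glassware cases 229.40, textile bales 226.56.
Glassware cases + plastic granulate + steel fittings + auto components + lab equipment uses 48 of the 48 m³ and totals 10902.
Runner-up pipe sections + glassware cases + plastic granulate + steel fittings + lab equipment tops out at 10668.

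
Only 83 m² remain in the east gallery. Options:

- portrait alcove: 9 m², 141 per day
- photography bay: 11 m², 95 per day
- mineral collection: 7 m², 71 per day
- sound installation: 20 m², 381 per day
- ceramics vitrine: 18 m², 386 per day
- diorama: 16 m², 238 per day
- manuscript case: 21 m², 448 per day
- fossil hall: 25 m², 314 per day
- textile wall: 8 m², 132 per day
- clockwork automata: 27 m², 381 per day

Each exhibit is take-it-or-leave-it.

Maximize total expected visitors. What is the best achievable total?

Taking the top-ratio exhibits first gives portrait alcove + mineral collection + sound installation + ceramics vitrine + manuscript case + textile wall for 1559 (83 m²).
Replace portrait alcove and mineral collection with diorama: the trade gains 26 net, giving 1585 at 83 m².
Runner-up portrait alcove + mineral collection + sound installation + ceramics vitrine + manuscript case + textile wall tops out at 1559.

1585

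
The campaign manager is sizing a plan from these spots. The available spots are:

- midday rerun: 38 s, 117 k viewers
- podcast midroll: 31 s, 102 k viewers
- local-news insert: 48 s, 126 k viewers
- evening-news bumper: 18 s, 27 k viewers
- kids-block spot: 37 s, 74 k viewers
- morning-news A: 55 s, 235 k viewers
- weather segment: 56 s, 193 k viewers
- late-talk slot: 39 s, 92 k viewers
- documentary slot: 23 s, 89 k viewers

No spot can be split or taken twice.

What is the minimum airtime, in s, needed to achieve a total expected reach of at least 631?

172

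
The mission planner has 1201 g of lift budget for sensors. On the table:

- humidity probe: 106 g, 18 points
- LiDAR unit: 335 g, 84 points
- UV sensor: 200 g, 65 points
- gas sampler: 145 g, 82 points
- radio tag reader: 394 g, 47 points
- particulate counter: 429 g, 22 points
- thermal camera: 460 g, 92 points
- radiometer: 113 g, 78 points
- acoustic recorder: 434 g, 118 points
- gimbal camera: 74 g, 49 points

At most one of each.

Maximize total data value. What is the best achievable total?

411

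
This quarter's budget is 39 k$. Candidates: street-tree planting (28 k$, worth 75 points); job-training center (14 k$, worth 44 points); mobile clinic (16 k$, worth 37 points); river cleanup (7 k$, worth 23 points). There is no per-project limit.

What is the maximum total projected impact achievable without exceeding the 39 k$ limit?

Ranking by ratio (projected impact/k$): river cleanup 3.29, job-training center 3.14, street-tree planting 2.68.
Best packing: 5×river cleanup — 35 k$, 115 total.

115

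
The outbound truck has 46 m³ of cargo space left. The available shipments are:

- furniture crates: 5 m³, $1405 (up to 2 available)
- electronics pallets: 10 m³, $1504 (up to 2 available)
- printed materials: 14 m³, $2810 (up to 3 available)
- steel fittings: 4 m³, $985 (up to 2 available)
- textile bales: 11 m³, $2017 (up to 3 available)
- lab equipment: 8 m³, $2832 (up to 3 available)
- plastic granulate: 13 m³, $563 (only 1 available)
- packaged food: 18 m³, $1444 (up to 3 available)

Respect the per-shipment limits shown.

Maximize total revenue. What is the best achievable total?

13323

The ratio heuristic lands on 2×furniture crates + 2×steel fittings + 3×lab equipment (13276) but leaves 4 m³ idle.
The 8 m³ tied up in 2×steel fittings is better spent on textile bales — total rises to 13323 (45 m³).
That's the maximum — no swap from here does better than 13323.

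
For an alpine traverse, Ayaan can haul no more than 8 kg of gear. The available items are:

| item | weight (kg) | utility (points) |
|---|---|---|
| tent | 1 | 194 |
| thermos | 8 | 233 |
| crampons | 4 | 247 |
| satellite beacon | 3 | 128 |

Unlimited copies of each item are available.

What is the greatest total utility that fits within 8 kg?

1552

Density check — tent 194.00, crampons 61.75, satellite beacon 42.67 are the best per kg.
The ratio ordering already packs tightly: 8×tent, 8 kg, 1552.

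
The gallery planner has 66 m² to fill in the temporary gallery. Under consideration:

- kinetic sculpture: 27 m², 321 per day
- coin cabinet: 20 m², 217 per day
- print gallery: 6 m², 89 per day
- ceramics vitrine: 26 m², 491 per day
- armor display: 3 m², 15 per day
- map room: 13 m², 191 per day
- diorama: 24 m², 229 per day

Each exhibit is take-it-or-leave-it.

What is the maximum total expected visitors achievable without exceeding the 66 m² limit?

Filling by ratio: coin cabinet + print gallery + ceramics vitrine + map room for 988, with 1 m² left unused.
Replace coin cabinet and print gallery with kinetic sculpture: the trade gains 15 net, giving 1003 at 66 m².

1003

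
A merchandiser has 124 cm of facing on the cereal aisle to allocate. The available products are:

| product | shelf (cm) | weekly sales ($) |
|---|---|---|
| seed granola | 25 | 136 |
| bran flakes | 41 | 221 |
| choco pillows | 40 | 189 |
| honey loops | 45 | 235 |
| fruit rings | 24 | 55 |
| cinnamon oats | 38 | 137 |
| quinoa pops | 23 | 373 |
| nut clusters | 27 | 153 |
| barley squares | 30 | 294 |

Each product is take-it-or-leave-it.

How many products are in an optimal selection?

Optimal total is 1041.
One optimal bundle: bran flakes + quinoa pops + nut clusters + barley squares (121 cm).
Any selection reaching 1041 contains exactly 4 products.

4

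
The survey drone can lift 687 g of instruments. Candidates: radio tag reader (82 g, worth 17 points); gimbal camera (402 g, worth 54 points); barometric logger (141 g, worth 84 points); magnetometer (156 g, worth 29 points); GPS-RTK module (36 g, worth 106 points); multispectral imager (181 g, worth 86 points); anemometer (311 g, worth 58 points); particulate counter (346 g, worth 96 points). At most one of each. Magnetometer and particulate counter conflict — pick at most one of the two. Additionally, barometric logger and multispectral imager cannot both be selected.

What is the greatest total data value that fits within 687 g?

By data value per g: GPS-RTK module 2.94, barometric logger 0.60, multispectral imager 0.48 lead.
Taking radio tag reader + GPS-RTK module + multispectral imager + particulate counter: 645 g used, 305 in data value.

305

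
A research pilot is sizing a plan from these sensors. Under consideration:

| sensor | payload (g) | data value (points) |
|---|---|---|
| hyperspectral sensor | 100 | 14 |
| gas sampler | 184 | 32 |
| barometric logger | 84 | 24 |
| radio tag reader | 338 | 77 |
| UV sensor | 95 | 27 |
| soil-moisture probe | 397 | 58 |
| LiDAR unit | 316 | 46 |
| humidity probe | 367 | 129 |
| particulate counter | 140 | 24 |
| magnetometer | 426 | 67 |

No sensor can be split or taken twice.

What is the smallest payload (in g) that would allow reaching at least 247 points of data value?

Look for the lowest-payload combination reaching 247.
Taking barometric logger + radio tag reader + UV sensor + humidity probe gives 257 (≥ 247) for 884 g.
Any bundle with less than 884 g falls short of 247.

884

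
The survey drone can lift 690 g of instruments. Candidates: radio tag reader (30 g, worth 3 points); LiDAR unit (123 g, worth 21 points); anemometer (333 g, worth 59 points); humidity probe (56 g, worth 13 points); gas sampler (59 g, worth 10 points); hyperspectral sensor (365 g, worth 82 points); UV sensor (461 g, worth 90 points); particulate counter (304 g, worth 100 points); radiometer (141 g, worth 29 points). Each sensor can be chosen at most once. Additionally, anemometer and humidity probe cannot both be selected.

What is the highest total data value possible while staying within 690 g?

182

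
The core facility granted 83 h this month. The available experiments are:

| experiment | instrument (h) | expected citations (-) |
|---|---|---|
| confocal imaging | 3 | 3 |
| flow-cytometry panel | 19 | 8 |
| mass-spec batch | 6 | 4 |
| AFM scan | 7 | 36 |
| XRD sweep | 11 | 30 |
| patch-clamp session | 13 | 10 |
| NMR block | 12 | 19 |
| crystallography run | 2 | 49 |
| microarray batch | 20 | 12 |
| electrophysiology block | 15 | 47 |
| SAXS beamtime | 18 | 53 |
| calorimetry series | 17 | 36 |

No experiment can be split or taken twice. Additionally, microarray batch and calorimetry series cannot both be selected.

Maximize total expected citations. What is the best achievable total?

270

Ranking by ratio (expected citations/h): crystallography run 24.50, AFM scan 5.14, electrophysiology block 3.13.
The ratio ordering already packs tightly: AFM scan + XRD sweep + NMR block + crystallography run + electrophysiology block + SAXS beamtime + calorimetry series, 82 h, 270.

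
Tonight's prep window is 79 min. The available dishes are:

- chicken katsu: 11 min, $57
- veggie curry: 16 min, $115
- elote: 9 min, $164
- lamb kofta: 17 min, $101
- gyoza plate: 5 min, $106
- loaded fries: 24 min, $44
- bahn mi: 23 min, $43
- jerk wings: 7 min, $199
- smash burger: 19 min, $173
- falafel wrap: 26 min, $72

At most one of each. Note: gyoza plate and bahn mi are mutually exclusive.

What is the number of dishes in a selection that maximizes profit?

The maximum profit within 79 min is 858.
veggie curry + elote + lamb kofta + gyoza plate + jerk wings + smash burger hits 858 at 73 min.
Any selection reaching 858 contains exactly 6 dishes.

6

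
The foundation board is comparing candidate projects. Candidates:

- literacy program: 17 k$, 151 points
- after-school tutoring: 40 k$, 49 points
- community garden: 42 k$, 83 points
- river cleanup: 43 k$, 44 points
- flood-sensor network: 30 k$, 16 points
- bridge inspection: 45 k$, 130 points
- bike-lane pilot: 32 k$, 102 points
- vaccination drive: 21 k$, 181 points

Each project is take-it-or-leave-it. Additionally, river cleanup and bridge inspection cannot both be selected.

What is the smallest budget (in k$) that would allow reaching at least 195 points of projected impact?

38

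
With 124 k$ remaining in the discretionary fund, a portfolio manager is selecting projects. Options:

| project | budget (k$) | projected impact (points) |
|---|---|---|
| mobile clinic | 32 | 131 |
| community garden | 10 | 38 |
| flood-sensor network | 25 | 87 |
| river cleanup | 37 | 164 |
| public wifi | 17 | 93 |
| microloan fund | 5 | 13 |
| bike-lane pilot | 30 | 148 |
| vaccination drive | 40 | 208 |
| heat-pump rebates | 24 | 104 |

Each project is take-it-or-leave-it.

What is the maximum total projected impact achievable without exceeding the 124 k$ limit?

613

The ratio ordering already packs tightly: river cleanup + public wifi + bike-lane pilot + vaccination drive, 124 k$, 613.
Runner-up mobile clinic + public wifi + microloan fund + bike-lane pilot + vaccination drive tops out at 593.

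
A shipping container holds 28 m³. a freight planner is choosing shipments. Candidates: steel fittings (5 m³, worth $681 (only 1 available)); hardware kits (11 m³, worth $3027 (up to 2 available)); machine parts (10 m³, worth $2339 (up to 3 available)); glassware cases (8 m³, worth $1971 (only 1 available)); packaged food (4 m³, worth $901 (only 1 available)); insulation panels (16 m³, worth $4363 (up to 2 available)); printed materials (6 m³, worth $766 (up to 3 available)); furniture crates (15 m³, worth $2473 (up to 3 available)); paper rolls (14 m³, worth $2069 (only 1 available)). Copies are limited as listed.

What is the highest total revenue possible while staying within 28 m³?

7390

By revenue per m³: hardware kits 275.18, insulation panels 272.69, glassware cases 246.38, machine parts 233.90 lead.
The ratio heuristic lands on 2×hardware kits + packaged food (6955) but leaves 2 m³ idle.
Replace hardware kits and packaged food with insulation panels: the trade gains 435 net, giving 7390 at 27 m³.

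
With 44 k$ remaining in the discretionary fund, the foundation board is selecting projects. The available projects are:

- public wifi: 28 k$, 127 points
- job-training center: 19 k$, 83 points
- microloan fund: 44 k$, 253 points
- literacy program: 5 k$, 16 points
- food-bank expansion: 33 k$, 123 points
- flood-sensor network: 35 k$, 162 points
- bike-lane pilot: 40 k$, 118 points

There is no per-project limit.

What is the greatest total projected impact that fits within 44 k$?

253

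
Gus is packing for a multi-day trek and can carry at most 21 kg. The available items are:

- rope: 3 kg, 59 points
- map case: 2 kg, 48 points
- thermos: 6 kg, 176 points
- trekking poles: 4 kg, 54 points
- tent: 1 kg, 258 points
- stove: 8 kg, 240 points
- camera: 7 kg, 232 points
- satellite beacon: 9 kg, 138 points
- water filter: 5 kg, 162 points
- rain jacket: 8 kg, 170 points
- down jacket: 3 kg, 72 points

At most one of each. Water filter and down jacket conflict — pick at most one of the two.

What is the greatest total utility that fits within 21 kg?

Ranking by ratio (utility/kg): tent 258.00, camera 33.14, water filter 32.40, stove 30.00.
Best packing: tent + stove + camera + water filter — 21 kg, 892 total.
Next best is map case + thermos + tent + camera + water filter at 876 (21 kg) — short by 16.

892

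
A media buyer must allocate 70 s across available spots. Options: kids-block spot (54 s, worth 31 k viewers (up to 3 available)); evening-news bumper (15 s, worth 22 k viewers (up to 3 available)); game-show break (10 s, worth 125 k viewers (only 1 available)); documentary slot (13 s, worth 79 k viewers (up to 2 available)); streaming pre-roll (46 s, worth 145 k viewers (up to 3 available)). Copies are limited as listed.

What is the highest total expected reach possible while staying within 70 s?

349

Density check — game-show break 12.50, documentary slot 6.08, streaming pre-roll 3.15, evening-news bumper 1.47 are the best per s.
Greedy by ratio would take 2×evening-news bumper + game-show break + 2×documentary slot: 66 s used, total 327.
Replace 2×evening-news bumper and documentary slot with streaming pre-roll: the trade gains 22 net, giving 349 at 69 s.
Nothing else within 70 s beats 349.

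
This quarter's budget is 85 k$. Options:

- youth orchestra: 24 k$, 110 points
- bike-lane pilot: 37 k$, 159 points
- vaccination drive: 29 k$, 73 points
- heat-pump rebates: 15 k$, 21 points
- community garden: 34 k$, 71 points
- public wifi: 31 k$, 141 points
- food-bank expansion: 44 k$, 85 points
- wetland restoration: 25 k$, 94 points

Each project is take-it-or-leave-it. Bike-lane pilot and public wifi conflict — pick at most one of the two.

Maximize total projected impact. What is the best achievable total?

345

Ranking by ratio (projected impact/k$): youth orchestra 4.58, public wifi 4.55, bike-lane pilot 4.30, wetland restoration 3.76.
The ratio ordering already packs tightly: youth orchestra + public wifi + wetland restoration, 80 k$, 345.
Every other selection either busts 85 k$ or breaks a pairing rule or fails to beat 345.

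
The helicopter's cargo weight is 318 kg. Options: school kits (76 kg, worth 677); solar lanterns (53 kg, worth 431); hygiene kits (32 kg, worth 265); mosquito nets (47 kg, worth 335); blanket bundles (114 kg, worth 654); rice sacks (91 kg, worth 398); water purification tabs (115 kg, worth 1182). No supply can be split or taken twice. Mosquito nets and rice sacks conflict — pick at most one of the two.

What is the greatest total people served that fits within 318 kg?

Ranking by ratio (people served/kg): water purification tabs 10.28, school kits 8.91, hygiene kits 8.28, solar lanterns 8.13.
Taking the top-ratio supplies first gives school kits + solar lanterns + hygiene kits + water purification tabs for 2555 (276 kg).
Dropping hygiene kits frees 32 kg; slotting in mosquito nets (47 kg) lifts the total to 2625 at 291 kg.

2625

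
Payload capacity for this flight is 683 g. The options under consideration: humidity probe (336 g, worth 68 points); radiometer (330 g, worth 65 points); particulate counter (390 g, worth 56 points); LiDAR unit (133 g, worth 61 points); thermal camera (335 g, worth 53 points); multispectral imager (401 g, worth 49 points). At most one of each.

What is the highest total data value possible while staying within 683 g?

133

Greedy by ratio would take humidity probe + LiDAR unit: 469 g used, total 129.
Replace LiDAR unit with radiometer: the trade gains 4 net, giving 133 at 666 g.
Nothing else within 683 g beats 133.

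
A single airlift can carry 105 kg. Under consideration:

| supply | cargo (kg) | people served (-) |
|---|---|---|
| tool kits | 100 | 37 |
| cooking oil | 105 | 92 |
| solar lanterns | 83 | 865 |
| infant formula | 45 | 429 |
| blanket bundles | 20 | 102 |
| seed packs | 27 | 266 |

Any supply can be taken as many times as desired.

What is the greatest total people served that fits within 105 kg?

By people served per kg: solar lanterns 10.42, seed packs 9.85, infant formula 9.53, blanket bundles 5.10 lead.
The ratio ordering already packs tightly: solar lanterns + blanket bundles, 103 kg, 967.
Every other selection either busts 105 kg or fails to beat 967.

967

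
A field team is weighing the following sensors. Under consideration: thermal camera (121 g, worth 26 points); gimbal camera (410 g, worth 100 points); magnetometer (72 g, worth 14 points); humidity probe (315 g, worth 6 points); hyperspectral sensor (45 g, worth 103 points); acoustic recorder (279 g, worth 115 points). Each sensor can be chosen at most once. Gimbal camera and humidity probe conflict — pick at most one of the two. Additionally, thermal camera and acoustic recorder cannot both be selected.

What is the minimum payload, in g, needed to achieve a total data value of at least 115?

117

Need the lightest bundle worth ≥ 115.
magnetometer + hyperspectral sensor reaches 117 using 117 g.
No combination under 117 g hits 115.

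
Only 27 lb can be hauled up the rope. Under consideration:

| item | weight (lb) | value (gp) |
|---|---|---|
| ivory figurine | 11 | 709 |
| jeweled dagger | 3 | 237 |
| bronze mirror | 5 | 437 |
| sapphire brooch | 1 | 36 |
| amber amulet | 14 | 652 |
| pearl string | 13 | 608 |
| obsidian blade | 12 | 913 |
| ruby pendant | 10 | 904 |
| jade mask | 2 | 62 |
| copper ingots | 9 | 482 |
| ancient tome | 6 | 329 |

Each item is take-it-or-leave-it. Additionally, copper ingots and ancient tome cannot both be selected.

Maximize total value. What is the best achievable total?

2254

Density check — ruby pendant 90.40, bronze mirror 87.40, jeweled dagger 79.00 are the best per lb.
Taking the top-ratio items first gives jeweled dagger + bronze mirror + sapphire brooch + ruby pendant + jade mask + ancient tome for 2005 (27 lb).
But bronze mirror + obsidian blade + ruby pendant fits in 27 lb and reaches 2254.
Runner-up jeweled dagger + obsidian blade + ruby pendant + jade mask tops out at 2116.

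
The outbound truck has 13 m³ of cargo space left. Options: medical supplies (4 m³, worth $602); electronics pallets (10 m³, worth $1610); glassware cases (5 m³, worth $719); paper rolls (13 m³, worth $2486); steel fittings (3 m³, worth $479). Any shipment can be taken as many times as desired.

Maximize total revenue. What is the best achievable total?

Best packing: paper rolls — 13 m³, 2486 total.
Every other selection either busts 13 m³ or fails to beat 2486.

2486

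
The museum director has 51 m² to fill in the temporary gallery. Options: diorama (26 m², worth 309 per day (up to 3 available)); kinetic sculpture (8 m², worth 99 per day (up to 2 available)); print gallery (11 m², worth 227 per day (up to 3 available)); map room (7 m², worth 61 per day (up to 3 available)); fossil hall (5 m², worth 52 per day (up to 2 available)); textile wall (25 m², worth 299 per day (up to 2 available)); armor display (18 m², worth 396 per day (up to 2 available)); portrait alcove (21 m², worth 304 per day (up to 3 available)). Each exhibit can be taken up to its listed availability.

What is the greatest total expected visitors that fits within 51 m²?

1077

Filling by ratio: print gallery + 2×armor display for 1019, with 4 m² left unused.
The 18 m² tied up in armor display is better spent on 2×print gallery — total rises to 1077 (51 m²).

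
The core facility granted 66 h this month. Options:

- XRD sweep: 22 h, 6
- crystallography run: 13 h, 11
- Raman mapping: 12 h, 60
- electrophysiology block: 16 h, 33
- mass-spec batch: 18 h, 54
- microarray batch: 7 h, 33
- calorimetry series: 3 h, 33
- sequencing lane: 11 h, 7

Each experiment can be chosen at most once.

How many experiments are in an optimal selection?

5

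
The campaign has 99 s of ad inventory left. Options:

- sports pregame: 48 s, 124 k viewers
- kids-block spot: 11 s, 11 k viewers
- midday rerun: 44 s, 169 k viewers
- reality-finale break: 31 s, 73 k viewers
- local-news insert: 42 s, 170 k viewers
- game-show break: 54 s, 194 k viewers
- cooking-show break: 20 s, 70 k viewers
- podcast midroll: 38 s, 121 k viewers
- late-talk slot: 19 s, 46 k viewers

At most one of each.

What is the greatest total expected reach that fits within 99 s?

364

Taking the top-ratio spots first gives kids-block spot + midday rerun + local-news insert for 350 (97 s).
The 55 s tied up in kids-block spot and midday rerun is better spent on game-show break — total rises to 364 (96 s).
The closest alternative, midday rerun + game-show break, reaches only 363.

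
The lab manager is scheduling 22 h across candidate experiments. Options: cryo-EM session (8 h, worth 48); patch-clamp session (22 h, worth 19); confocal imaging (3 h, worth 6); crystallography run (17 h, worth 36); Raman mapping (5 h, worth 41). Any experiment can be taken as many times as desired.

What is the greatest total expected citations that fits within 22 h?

The ratio ordering already packs tightly: 4×Raman mapping, 20 h, 164.
The spare 2 h is too small for any remaining experiment, and no exchange beats 164.

164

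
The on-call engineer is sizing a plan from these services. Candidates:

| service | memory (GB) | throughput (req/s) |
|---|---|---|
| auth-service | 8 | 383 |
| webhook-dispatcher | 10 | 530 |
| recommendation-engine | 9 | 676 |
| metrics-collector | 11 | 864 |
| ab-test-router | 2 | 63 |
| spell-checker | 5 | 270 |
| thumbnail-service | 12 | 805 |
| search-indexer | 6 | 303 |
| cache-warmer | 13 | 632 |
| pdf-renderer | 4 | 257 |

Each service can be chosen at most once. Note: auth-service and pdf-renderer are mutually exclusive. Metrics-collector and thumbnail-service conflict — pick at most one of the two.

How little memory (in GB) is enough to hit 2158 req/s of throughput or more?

Minimise GB subject to total throughput ≥ 2158.
recommendation-engine + metrics-collector + ab-test-router + search-indexer + pdf-renderer: 2163 throughput at 32 GB.
No combination under 32 GB hits 2158.

32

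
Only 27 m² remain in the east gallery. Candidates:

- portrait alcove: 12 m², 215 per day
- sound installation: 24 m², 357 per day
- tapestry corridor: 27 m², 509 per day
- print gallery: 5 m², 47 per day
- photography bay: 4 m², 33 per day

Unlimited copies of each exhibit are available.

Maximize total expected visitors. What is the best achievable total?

The ratio ordering already packs tightly: tapestry corridor, 27 m², 509.

509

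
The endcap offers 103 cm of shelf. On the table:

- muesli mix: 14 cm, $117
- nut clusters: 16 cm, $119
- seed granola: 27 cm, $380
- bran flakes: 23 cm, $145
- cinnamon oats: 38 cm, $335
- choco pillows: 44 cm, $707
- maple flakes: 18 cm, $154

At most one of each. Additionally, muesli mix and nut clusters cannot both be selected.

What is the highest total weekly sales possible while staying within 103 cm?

1358

Taking muesli mix + seed granola + choco pillows + maple flakes: 103 cm used, 1358 in weekly sales.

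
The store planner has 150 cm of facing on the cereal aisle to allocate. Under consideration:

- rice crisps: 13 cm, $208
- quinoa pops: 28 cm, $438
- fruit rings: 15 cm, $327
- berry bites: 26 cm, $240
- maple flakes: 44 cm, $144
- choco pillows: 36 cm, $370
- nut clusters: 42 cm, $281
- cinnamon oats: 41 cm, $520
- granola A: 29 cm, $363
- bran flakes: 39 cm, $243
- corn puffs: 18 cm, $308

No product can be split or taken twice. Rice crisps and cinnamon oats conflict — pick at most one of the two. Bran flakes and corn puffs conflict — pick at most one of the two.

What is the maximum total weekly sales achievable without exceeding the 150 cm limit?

Taking quinoa pops + fruit rings + choco pillows + cinnamon oats + granola A: 149 cm used, 2018 in weekly sales.
Runner-up rice crisps + quinoa pops + fruit rings + choco pillows + granola A + corn puffs tops out at 2014.

2018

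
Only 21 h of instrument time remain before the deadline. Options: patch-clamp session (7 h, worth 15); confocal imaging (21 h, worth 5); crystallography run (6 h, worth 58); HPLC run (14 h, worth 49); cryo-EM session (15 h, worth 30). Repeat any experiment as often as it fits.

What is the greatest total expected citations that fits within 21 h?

Density check — crystallography run 9.67, HPLC run 3.50, patch-clamp session 2.14 are the best per h.
Best packing: 3×crystallography run — 18 h, 174 total.
Every other selection either busts 21 h or fails to beat 174.

174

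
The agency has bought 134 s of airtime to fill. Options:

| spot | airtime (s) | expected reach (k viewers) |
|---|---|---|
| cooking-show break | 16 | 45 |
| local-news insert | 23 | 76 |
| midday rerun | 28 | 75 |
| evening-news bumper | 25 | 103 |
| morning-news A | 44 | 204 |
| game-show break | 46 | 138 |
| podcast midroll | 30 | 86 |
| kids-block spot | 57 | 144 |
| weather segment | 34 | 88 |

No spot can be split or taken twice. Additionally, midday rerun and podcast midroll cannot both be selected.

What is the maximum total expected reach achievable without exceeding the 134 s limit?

490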